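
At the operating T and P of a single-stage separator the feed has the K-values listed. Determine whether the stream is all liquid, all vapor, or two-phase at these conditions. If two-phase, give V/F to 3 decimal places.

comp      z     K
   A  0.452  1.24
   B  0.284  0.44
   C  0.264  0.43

ΣzᵢKᵢ = 0.799; Σzᵢ/Kᵢ = 1.624.
Since ΣzᵢKᵢ < 1 the mixture is below its bubble point — single liquid phase.

all liquid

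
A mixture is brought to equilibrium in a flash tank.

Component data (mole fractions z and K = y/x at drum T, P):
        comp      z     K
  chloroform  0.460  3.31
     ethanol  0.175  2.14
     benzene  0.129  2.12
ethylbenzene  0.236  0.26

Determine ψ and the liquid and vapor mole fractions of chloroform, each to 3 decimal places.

ψ = 0.895, x_chloroform = 0.150, y_chloroform = 0.496

Rachford–Rice: g(ψ) = Σ zᵢ(Kᵢ−1)/(1+ψ(Kᵢ−1)) = 0.
Feasibility: ΣzᵢKᵢ = 2.232, Σzᵢ/Kᵢ = 1.189 — both > 1, two phases present.
Newton–Raphson from ψ = 0.34:
  ψ = 0.340: g = 0.6102, g' = -1.204 → ψ = 0.847
  ψ = 0.847: g = 0.0672, g' = -1.310 → ψ = 0.898
  ψ = 0.898: g = -0.0047, g' = -1.505 → ψ = 0.895
Converged at ψ = 0.895.
Compositions from xᵢ = zᵢ/(1+ψ(Kᵢ−1)), yᵢ = Kᵢxᵢ:
  chloroform: x = 0.150, y = 0.496
  ethanol: x = 0.087, y = 0.185
  benzene: x = 0.064, y = 0.137
  ethylbenzene: x = 0.699, y = 0.182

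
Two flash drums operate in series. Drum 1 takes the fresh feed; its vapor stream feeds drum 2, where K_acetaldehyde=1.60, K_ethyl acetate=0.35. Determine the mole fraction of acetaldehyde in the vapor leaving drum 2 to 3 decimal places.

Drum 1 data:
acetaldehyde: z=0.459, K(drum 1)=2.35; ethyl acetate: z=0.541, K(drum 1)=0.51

Drum 1:
Material balance + equilibrium reduce to Σ zᵢ(Kᵢ−1)/(1+ψ₁(Kᵢ−1)) = 0.
Check two-phase: ΣzᵢKᵢ = 1.355 > 1 and Σzᵢ/Kᵢ = 1.256 > 1, so g(0) = 0.355 > 0 and g(1) = -0.256 < 0.
Binary case is linear: z₁(K₁−1)(1+ψ₁(K₂−1)) + z₂(K₂−1)(1+ψ₁(K₁−1)) = 0
⇒ ψ₁ = [z₁(K₁−1)+z₂(K₂−1)] / [−(K₁−1)(K₂−1)] = 0.3546/0.6615 = 0.536
Drum-1 compositions:
  acetaldehyde: x = 0.266, y = 0.626
  ethyl acetate: x = 0.734, y = 0.374
Drum-2 feed = drum-1 vapor: z₂ = (0.6258, 0.3742).
Drum 2:
Let ψ₂ = V/F and solve Σ zᵢ(Kᵢ−1)/(1+ψ₂(Kᵢ−1)) = 0.
Check two-phase: ΣzᵢKᵢ = 1.132 > 1 and Σzᵢ/Kᵢ = 1.460 > 1, so g(0) = 0.132 > 0 and g(1) = -0.460 < 0.
Binary case is linear: z₁(K₁−1)(1+ψ₂(K₂−1)) + z₂(K₂−1)(1+ψ₂(K₁−1)) = 0
⇒ ψ₂ = [z₁(K₁−1)+z₂(K₂−1)] / [−(K₁−1)(K₂−1)] = 0.1323/0.3900 = 0.339
  acetaldehyde: x = 0.520, y = 0.832
  ethyl acetate: x = 0.480, y = 0.168

y_acetaldehyde (drum 2) = 0.832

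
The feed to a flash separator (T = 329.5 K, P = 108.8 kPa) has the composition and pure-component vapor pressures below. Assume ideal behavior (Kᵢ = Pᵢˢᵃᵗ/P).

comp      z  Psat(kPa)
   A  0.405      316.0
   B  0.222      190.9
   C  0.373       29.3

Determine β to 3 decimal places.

Raoult's law: Kᵢ = Pᵢˢᵃᵗ/P = Pᵢˢᵃᵗ/108.8.
  K_A = 316.0/108.8 = 2.90441, K_B = 190.9/108.8 = 1.75460, K_C = 29.3/108.8 = 0.26930
Let β = V/F and solve Σ zᵢ(Kᵢ−1)/(1+β(Kᵢ−1)) = 0.
Feasibility: ΣzᵢKᵢ = 1.666, Σzᵢ/Kᵢ = 1.651 — both > 1, two phases present.
Iterate (Newton) starting at β = 0.45:
  β = 0.450: g = 0.1343, g' = -0.938 → β = 0.593
  β = 0.593: g = -0.0031, g' = -1.005 → β = 0.590
Converged at β = 0.590.

β = 0.590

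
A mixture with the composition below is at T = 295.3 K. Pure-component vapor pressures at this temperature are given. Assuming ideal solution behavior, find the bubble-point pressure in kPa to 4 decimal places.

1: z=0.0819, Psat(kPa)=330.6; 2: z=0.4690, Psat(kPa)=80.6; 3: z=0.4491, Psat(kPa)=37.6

Pbub = 81.7637 kPa

At the bubble point ψ → 0, so ΣzᵢKᵢ = 1 with Kᵢ = Pᵢˢᵃᵗ/P ⇒ P = ΣzᵢPᵢˢᵃᵗ.
P = 0.0819·330.6 + 0.4690·80.6 + 0.4491·37.6 = 81.7637 kPa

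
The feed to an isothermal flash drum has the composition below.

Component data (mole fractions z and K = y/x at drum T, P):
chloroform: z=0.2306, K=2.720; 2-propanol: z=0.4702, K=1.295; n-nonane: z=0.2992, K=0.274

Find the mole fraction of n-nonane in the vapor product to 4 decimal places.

y_n-nonane = 0.1271

Newton–Raphson from ψ = 0.39:
  ψ = 0.3900: g = 0.05877, g' = -0.5842 → ψ = 0.4906
  ψ = 0.4906: g = -0.00111, g' = -0.6123 → ψ = 0.4888
Converged at ψ = 0.4888.
Compositions from xᵢ = zᵢ/(1+ψ(Kᵢ−1)), yᵢ = Kᵢxᵢ:
  chloroform: x = 0.1253, y = 0.3408
  2-propanol: x = 0.4109, y = 0.5322
  n-nonane: x = 0.4638, y = 0.1271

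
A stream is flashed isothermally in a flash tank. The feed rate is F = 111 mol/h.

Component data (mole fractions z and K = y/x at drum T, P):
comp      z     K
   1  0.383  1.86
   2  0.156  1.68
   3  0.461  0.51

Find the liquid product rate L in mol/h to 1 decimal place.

Rachford–Rice: g(ψ) = Σ zᵢ(Kᵢ−1)/(1+ψ(Kᵢ−1)) = 0.
Feasibility: ΣzᵢKᵢ = 1.210, Σzᵢ/Kᵢ = 1.203 — both > 1, two phases present.
Newton iteration, ψ⁰ = 0.5:
  ψ = 0.500: g = 0.0103, g' = -0.373 → ψ = 0.528
Converged at ψ = 0.528.
Then V = ψ·F = 0.5276·111 = 58.6 mol/h and L = F − V = 52.4 mol/h.

L = 52.4 mol/h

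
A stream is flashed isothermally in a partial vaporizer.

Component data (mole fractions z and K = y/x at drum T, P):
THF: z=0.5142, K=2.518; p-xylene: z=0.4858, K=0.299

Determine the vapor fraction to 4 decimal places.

Material balance + equilibrium reduce to Σ zᵢ(Kᵢ−1)/(1+ψ(Kᵢ−1)) = 0.
Feasibility: ΣzᵢKᵢ = 1.4400, Σzᵢ/Kᵢ = 1.8290 — both > 1, two phases present.
Binary case is linear: z₁(K₁−1)(1+ψ(K₂−1)) + z₂(K₂−1)(1+ψ(K₁−1)) = 0
⇒ ψ = [z₁(K₁−1)+z₂(K₂−1)] / [−(K₁−1)(K₂−1)] = 0.44001/1.06412 = 0.4135

ψ = 0.4135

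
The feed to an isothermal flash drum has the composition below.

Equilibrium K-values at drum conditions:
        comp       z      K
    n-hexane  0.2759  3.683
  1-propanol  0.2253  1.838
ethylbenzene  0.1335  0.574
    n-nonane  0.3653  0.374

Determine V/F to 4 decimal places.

V/F = 0.5568

Rachford–Rice: g(V/F) = Σ zᵢ(Kᵢ−1)/(1+V/F(Kᵢ−1)) = 0.
g(0) = ΣzᵢKᵢ − 1 = 0.6435 and g(1) = 1 − Σzᵢ/Kᵢ = -0.4068, so a root lies in (0, 1).
Newton–Raphson from V/F = 0.35:
  V/F = 0.3500: g = 0.16806, g' = -0.8910 → V/F = 0.5386
  V/F = 0.5386: g = 0.01402, g' = -0.7739 → V/F = 0.5567
  V/F = 0.5567: g = 0.00002, g' = -0.7718 → V/F = 0.5568
Converged at V/F = 0.5568.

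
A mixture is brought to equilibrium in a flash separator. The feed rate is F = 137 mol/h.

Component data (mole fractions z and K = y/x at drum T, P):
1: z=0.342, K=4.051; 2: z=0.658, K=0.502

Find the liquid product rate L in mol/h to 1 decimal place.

L = 72.5 mol/h

Rachford–Rice: g(ψ) = Σ zᵢ(Kᵢ−1)/(1+ψ(Kᵢ−1)) = 0.
Check two-phase: ΣzᵢKᵢ = 1.716 > 1 and Σzᵢ/Kᵢ = 1.395 > 1, so g(0) = 0.716 > 0 and g(1) = -0.395 < 0.
Binary case is linear: z₁(K₁−1)(1+ψ(K₂−1)) + z₂(K₂−1)(1+ψ(K₁−1)) = 0
⇒ ψ = [z₁(K₁−1)+z₂(K₂−1)] / [−(K₁−1)(K₂−1)] = 0.7158/1.5194 = 0.471
Then V = ψ·F = 0.4711·137 = 64.5 mol/h and L = F − V = 72.5 mol/h.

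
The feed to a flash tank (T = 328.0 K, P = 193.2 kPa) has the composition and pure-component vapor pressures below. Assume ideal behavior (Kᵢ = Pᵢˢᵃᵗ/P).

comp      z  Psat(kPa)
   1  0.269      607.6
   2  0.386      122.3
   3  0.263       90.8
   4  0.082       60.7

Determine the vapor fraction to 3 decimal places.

ψ = 0.238

Raoult's law: Kᵢ = Pᵢˢᵃᵗ/P = Pᵢˢᵃᵗ/193.2.
  K_1 = 607.6/193.2 = 3.14493, K_2 = 122.3/193.2 = 0.63302, K_3 = 90.8/193.2 = 0.46998, K_4 = 60.7/193.2 = 0.31418
Newton–Raphson from ψ = 0.38:
  ψ = 0.380: g = -0.0973, g' = -0.632 → ψ = 0.226
  ψ = 0.226: g = 0.0092, g' = -0.773 → ψ = 0.238
Converged at ψ = 0.238.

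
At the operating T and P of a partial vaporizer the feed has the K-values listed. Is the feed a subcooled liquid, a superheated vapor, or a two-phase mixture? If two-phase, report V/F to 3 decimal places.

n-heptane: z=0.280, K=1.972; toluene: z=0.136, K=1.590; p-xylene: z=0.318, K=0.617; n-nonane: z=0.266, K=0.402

ΣzᵢKᵢ = 1.072; Σzᵢ/Kᵢ = 1.405.
Both exceed 1, so a two-phase solution exists.
Newton iteration, ψ⁰ = 0.5:
  ψ = 0.500: g = -0.1324, g' = -0.413 → ψ = 0.179
  ψ = 0.179: g = -0.0046, g' = -0.404 → ψ = 0.168
Converged at ψ = 0.168.

two-phase, V/F = 0.168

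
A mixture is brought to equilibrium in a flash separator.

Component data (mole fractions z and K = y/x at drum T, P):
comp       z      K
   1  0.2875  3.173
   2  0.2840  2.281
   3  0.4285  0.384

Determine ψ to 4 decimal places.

ψ = 0.6708

Material balance + equilibrium reduce to Σ zᵢ(Kᵢ−1)/(1+ψ(Kᵢ−1)) = 0.
Feasibility: ΣzᵢKᵢ = 1.7246, Σzᵢ/Kᵢ = 1.3310 — both > 1, two phases present.
Newton iteration, ψ⁰ = 0.37:
  ψ = 0.3700: g = 0.25125, g' = -0.9044 → ψ = 0.6478
  ψ = 0.6478: g = 0.01907, g' = -0.8236 → ψ = 0.6710
  ψ = 0.6710: g = -0.00009, g' = -0.8319 → ψ = 0.6708
Converged at ψ = 0.6708.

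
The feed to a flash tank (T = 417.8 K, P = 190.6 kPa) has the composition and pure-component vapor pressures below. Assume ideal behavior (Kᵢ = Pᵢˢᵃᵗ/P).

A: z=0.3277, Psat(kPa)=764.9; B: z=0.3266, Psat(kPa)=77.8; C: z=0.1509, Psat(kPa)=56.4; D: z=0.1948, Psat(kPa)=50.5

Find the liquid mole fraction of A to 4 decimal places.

Raoult's law: Kᵢ = Pᵢˢᵃᵗ/P = Pᵢˢᵃᵗ/190.6.
  K_A = 764.9/190.6 = 4.013116, K_B = 77.8/190.6 = 0.408185, K_C = 56.4/190.6 = 0.295908, K_D = 50.5/190.6 = 0.264953
Rachford–Rice: g(ψ) = Σ zᵢ(Kᵢ−1)/(1+ψ(Kᵢ−1)) = 0.
Check two-phase: ΣzᵢKᵢ = 1.5447 > 1 and Σzᵢ/Kᵢ = 2.1270 > 1, so g(0) = 0.5447 > 0 and g(1) = -1.1270 < 0.
Iterate (Newton) starting at ψ = 0.5:
  ψ = 0.5000: g = -0.27096, g' = -1.1456 → ψ = 0.2635
  ψ = 0.2635: g = 0.01341, g' = -1.3597 → ψ = 0.2733
  ψ = 0.2733: g = 0.00011, g' = -1.3370 → ψ = 0.2734
Converged at ψ = 0.2734.
Compositions from xᵢ = zᵢ/(1+ψ(Kᵢ−1)), yᵢ = Kᵢxᵢ:
  A: x = 0.1797, y = 0.7211
  B: x = 0.3897, y = 0.1590
  C: x = 0.1869, y = 0.0553
  D: x = 0.2438, y = 0.0646

x_A = 0.1797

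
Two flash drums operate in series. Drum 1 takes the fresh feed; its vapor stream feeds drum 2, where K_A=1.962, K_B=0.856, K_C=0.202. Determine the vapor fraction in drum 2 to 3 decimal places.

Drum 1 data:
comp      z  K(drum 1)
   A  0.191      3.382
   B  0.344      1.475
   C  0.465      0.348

Drum 1:
Rachford–Rice: g(ψ₁) = Σ zᵢ(Kᵢ−1)/(1+ψ₁(Kᵢ−1)) = 0.
Check two-phase: ΣzᵢKᵢ = 1.315 > 1 and Σzᵢ/Kᵢ = 1.626 > 1, so g(0) = 0.315 > 0 and g(1) = -0.626 < 0.
Newton iteration, ψ₁⁰ = 0.38:
  ψ₁ = 0.380: g = -0.0258, g' = -0.704 → ψ₁ = 0.343
  ψ₁ = 0.343: g = 0.0002, g' = -0.713 → ψ₁ = 0.344
Converged at ψ₁ = 0.344.
Drum-1 compositions:
  A: x = 0.105, y = 0.355
  B: x = 0.296, y = 0.436
  C: x = 0.599, y = 0.209
Drum-2 feed = drum-1 vapor: z₂ = (0.3553, 0.4362, 0.2085).
Drum 2:
Let ψ₂ = V/F and solve Σ zᵢ(Kᵢ−1)/(1+ψ₂(Kᵢ−1)) = 0.
g(0) = ΣzᵢKᵢ − 1 = 0.113 and g(1) = 1 − Σzᵢ/Kᵢ = -0.723, so a root lies in (0, 1).
Newton iteration, ψ₂⁰ = 0.33:
  ψ₂ = 0.330: g = -0.0324, g' = -0.444 → ψ₂ = 0.257
  ψ₂ = 0.257: g = -0.0005, g' = -0.431 → ψ₂ = 0.256
Converged at ψ₂ = 0.256.
  A: x = 0.285, y = 0.559
  B: x = 0.453, y = 0.388
  C: x = 0.262, y = 0.053

V/F (drum 2) = 0.256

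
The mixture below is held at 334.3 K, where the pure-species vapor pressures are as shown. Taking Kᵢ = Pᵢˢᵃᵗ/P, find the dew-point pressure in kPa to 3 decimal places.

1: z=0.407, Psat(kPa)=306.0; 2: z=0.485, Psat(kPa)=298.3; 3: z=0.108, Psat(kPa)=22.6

At the dew point ψ → 1, so Σzᵢ/Kᵢ = 1 with Kᵢ = Pᵢˢᵃᵗ/P ⇒ 1/P = Σzᵢ/Pᵢˢᵃᵗ.
1/P = 0.407/306.0 + 0.485/298.3 + 0.108/22.6 = 0.007735 ⇒ P = 129.287 kPa

Pdew = 129.287 kPa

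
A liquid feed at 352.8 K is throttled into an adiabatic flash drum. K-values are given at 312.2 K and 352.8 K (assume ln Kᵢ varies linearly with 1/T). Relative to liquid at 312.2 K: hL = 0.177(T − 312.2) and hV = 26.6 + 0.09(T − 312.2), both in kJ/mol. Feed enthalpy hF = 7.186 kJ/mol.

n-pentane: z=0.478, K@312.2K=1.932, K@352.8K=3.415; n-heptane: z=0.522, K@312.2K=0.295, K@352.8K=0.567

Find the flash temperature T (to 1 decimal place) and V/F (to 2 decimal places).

Adiabatic flash: solve Rachford–Rice at each trial T, then check hF = ψ·hV(T) + (1−ψ)·hL(T).
  T = 312.2 K: K = (1.932, 0.295), RR gives ψ = 0.118, H_out = 3.137 kJ/mol
  T = 352.8 K: K = (3.415, 0.567), RR gives ψ = 0.888, H_out = 27.665 kJ/mol
  T = 332.5 K: K = (2.614, 0.417), RR gives ψ = 0.497, H_out = 15.929 kJ/mol
  T = 322.4 K: K = (2.260, 0.353), RR gives ψ = 0.324, H_out = 10.147 kJ/mol
  T = 317.3 K: K = (2.092, 0.323), RR gives ψ = 0.228, H_out = 6.872 kJ/mol
  T = 319.9 K: K = (2.176, 0.338), RR gives ψ = 0.279, H_out = 8.586 kJ/mol
  T = 318.6 K: K = (2.134, 0.331), RR gives ψ = 0.254, H_out = 7.742 kJ/mol
Linear interpolation between T = 317.3 (H_out = 6.872) and T = 318.6 (H_out = 7.742) on hF = 7.186 gives T ≈ 317.8 K, at which ψ = 0.24.

T = 317.8 K, V/F = 0.24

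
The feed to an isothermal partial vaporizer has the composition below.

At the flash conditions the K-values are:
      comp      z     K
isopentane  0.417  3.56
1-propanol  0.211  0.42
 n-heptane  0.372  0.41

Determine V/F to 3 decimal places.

V/F = 0.483

Rachford–Rice: g(V/F) = Σ zᵢ(Kᵢ−1)/(1+V/F(Kᵢ−1)) = 0.
Check two-phase: ΣzᵢKᵢ = 1.726 > 1 and Σzᵢ/Kᵢ = 1.527 > 1, so g(0) = 0.726 > 0 and g(1) = -0.527 < 0.
Iterate (Newton) starting at V/F = 0.6:
  V/F = 0.600: g = -0.1065, g' = -0.902 → V/F = 0.482
  V/F = 0.482: g = 0.0013, g' = -0.937 → V/F = 0.483
Converged at V/F = 0.483.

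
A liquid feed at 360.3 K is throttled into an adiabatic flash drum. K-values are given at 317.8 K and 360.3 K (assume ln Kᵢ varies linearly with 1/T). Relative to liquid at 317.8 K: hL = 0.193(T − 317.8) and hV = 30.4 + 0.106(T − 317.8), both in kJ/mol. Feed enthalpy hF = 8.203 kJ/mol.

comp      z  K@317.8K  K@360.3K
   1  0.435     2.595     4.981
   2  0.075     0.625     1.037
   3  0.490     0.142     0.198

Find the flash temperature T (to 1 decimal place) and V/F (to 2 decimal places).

Adiabatic flash: solve Rachford–Rice at each trial T, then check hF = ψ·hV(T) + (1−ψ)·hL(T).
  T = 317.8 K: K = (2.595, 0.625, 0.142), RR gives ψ = 0.190, H_out = 5.773 kJ/mol
  T = 360.3 K: K = (4.981, 1.037, 0.198), RR gives ψ = 0.455, H_out = 20.351 kJ/mol
  T = 339.1 K: K = (3.672, 0.818, 0.170), RR gives ψ = 0.358, H_out = 14.338 kJ/mol
  T = 328.5 K: K = (3.107, 0.719, 0.156), RR gives ψ = 0.289, H_out = 10.569 kJ/mol
  T = 323.1 K: K = (2.841, 0.671, 0.149), RR gives ψ = 0.243, H_out = 8.312 kJ/mol
  T = 320.5 K: K = (2.719, 0.648, 0.145), RR gives ψ = 0.219, H_out = 7.113 kJ/mol
  T = 321.8 K: K = (2.780, 0.659, 0.147), RR gives ψ = 0.231, H_out = 7.723 kJ/mol
Linear interpolation between T = 321.8 (H_out = 7.723) and T = 323.1 (H_out = 8.312) on hF = 8.203 gives T ≈ 322.9 K, at which ψ = 0.24.

T = 322.9 K, V/F = 0.24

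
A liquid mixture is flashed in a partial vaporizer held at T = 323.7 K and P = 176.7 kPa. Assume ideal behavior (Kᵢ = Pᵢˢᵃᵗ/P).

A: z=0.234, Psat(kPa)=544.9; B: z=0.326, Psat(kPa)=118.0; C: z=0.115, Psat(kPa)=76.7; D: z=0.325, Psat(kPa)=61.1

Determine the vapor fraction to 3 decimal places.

ψ = 0.095

Raoult's law: Kᵢ = Pᵢˢᵃᵗ/P = Pᵢˢᵃᵗ/176.7.
  K_A = 544.9/176.7 = 3.08376, K_B = 118.0/176.7 = 0.66780, K_C = 76.7/176.7 = 0.43407, K_D = 61.1/176.7 = 0.34578
Iterate (Newton) starting at ψ = 0.5:
  ψ = 0.500: g = -0.2978, g' = -0.674 → ψ = 0.058
  ψ = 0.058: g = 0.0360, g' = -1.035 → ψ = 0.093
  ψ = 0.093: g = 0.0015, g' = -0.950 → ψ = 0.095
Converged at ψ = 0.095.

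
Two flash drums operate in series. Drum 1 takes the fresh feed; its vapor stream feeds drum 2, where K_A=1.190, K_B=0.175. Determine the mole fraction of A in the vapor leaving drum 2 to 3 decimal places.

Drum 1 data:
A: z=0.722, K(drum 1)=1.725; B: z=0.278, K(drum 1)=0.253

y_A (drum 2) = 0.967

Drum 1:
Let ψ₁ = V/F and solve Σ zᵢ(Kᵢ−1)/(1+ψ₁(Kᵢ−1)) = 0.
g(0) = ΣzᵢKᵢ − 1 = 0.316 and g(1) = 1 − Σzᵢ/Kᵢ = -0.517, so a root lies in (0, 1).
Binary case is linear: z₁(K₁−1)(1+ψ₁(K₂−1)) + z₂(K₂−1)(1+ψ₁(K₁−1)) = 0
⇒ ψ₁ = [z₁(K₁−1)+z₂(K₂−1)] / [−(K₁−1)(K₂−1)] = 0.3158/0.5416 = 0.583
Drum-1 compositions:
  A: x = 0.507, y = 0.875
  B: x = 0.493, y = 0.125
Drum-2 feed = drum-1 vapor: z₂ = (0.8754, 0.1246).
Drum 2:
Binary case is linear: z₁(K₁−1)(1+ψ₂(K₂−1)) + z₂(K₂−1)(1+ψ₂(K₁−1)) = 0
⇒ ψ₂ = [z₁(K₁−1)+z₂(K₂−1)] / [−(K₁−1)(K₂−1)] = 0.0635/0.1567 = 0.405
  A: x = 0.813, y = 0.967
  B: x = 0.187, y = 0.033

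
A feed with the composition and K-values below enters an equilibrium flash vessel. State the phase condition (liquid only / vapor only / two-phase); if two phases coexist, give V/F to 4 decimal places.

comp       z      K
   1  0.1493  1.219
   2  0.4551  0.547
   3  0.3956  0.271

liquid only

ΣzᵢKᵢ = 0.5381; Σzᵢ/Kᵢ = 2.4142.
Since ΣzᵢKᵢ < 1 the mixture is below its bubble point — single liquid phase.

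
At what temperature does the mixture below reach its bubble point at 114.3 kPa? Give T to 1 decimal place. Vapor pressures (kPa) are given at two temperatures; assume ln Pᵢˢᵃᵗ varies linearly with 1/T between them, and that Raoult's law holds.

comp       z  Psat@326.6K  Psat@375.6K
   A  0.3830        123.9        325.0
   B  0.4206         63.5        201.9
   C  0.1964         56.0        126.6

T = 339.5 K

Bubble-point temperature: ΣzᵢPᵢˢᵃᵗ(T) = P. Interpolate ln Pᵢˢᵃᵗ = aᵢ + bᵢ/T.
  T = 326.6 K: ΣzᵢPᵢˢᵃᵗ = 85.16 kPa
  T = 375.6 K: ΣzᵢPᵢˢᵃᵗ = 234.26 kPa
  T = 351.1 K: ΣzᵢPᵢˢᵃᵗ = 146.09 kPa
  T = 338.9 K: ΣzᵢPᵢˢᵃᵗ = 112.70 kPa
  T = 345.0 K: ΣzᵢPᵢˢᵃᵗ = 128.59 kPa
  T = 341.9 K: ΣzᵢPᵢˢᵃᵗ = 120.32 kPa
  T = 340.4 K: ΣzᵢPᵢˢᵃᵗ = 116.47 kPa
Interpolating between 338.9 K and 340.4 K gives T ≈ 339.5 K.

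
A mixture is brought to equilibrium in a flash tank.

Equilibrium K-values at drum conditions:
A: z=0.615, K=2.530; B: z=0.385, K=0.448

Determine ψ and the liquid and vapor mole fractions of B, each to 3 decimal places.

ψ = 0.862, x_B = 0.735, y_B = 0.329

Let ψ = V/F and solve Σ zᵢ(Kᵢ−1)/(1+ψ(Kᵢ−1)) = 0.
g(0) = ΣzᵢKᵢ − 1 = 0.728 and g(1) = 1 − Σzᵢ/Kᵢ = -0.102, so a root lies in (0, 1).
Iterate (Newton) starting at ψ = 0.37:
  ψ = 0.370: g = 0.3338, g' = -0.772 → ψ = 0.802
  ψ = 0.802: g = 0.0410, g' = -0.668 → ψ = 0.864
  ψ = 0.864: g = -0.0008, g' = -0.696 → ψ = 0.862
Converged at ψ = 0.862.
Compositions from xᵢ = zᵢ/(1+ψ(Kᵢ−1)), yᵢ = Kᵢxᵢ:
  A: x = 0.265, y = 0.671
  B: x = 0.735, y = 0.329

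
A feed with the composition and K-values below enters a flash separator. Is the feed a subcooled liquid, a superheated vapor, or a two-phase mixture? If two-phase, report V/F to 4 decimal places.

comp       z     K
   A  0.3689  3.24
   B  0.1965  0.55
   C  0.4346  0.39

two-phase, V/F = 0.3738

ΣzᵢKᵢ = 1.4728; Σzᵢ/Kᵢ = 1.5855.
Both exceed 1, so a two-phase solution exists.
Let ψ = V/F and solve Σ zᵢ(Kᵢ−1)/(1+ψ(Kᵢ−1)) = 0.
Iterate (Newton) starting at ψ = 0.41:
  ψ = 0.4100: g = -0.03121, g' = -0.8504 → ψ = 0.3733
  ψ = 0.3733: g = 0.00048, g' = -0.8776 → ψ = 0.3738
Converged at ψ = 0.3738.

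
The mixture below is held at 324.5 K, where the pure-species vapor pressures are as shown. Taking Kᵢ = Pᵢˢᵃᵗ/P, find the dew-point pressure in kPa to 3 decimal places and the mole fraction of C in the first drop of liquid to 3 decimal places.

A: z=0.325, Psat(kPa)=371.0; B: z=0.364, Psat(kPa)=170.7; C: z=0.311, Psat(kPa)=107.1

At the dew point ψ → 1, so Σzᵢ/Kᵢ = 1 with Kᵢ = Pᵢˢᵃᵗ/P ⇒ 1/P = Σzᵢ/Pᵢˢᵃᵗ.
1/P = 0.325/371.0 + 0.364/170.7 + 0.311/107.1 = 0.005912 ⇒ P = 169.141 kPa
xᵢ = zᵢP/Pᵢˢᵃᵗ ⇒ x_C = 0.311·169.141/107.1 = 0.491

Pdew = 169.141 kPa, x_C = 0.491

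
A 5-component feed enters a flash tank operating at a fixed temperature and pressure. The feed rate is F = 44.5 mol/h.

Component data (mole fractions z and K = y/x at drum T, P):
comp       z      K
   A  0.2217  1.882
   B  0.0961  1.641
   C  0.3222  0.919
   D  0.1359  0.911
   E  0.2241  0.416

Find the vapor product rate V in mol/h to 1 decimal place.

Rachford–Rice: g(ψ) = Σ zᵢ(Kᵢ−1)/(1+ψ(Kᵢ−1)) = 0.
Feasibility: ΣzᵢKᵢ = 1.0881, Σzᵢ/Kᵢ = 1.2148 — both > 1, two phases present.
Newton–Raphson from ψ = 0.5:
  ψ = 0.5000: g = -0.04236, g' = -0.2617 → ψ = 0.3381
  ψ = 0.3381: g = -0.00112, g' = -0.2510 → ψ = 0.3336
Converged at ψ = 0.3336.
Then V = ψ·F = 0.3336·44.5 = 14.8 mol/h and L = F − V = 29.7 mol/h.

V = 14.8 mol/h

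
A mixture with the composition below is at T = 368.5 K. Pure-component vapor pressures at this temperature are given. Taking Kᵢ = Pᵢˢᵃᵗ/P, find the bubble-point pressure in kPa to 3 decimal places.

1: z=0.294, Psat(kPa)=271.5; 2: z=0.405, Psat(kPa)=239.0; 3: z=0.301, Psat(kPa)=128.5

At the bubble point ψ → 0, so ΣzᵢKᵢ = 1 with Kᵢ = Pᵢˢᵃᵗ/P ⇒ P = ΣzᵢPᵢˢᵃᵗ.
P = 0.294·271.5 + 0.405·239.0 + 0.301·128.5 = 215.294 kPa

Pbub = 215.294 kPa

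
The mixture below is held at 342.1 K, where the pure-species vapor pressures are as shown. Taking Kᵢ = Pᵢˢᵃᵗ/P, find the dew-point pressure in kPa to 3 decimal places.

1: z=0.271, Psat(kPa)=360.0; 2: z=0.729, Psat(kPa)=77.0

At the dew point ψ → 1, so Σzᵢ/Kᵢ = 1 with Kᵢ = Pᵢˢᵃᵗ/P ⇒ 1/P = Σzᵢ/Pᵢˢᵃᵗ.
1/P = 0.271/360.0 + 0.729/77.0 = 0.010220 ⇒ P = 97.844 kPa

Pdew = 97.844 kPa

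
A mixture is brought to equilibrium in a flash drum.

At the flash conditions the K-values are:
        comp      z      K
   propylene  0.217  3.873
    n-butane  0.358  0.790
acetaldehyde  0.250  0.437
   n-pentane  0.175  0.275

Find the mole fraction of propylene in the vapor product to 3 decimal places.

y_propylene = 0.523

Rachford–Rice: g(V/F) = Σ zᵢ(Kᵢ−1)/(1+V/F(Kᵢ−1)) = 0.
g(0) = ΣzᵢKᵢ − 1 = 0.281 and g(1) = 1 − Σzᵢ/Kᵢ = -0.718, so a root lies in (0, 1).
Newton–Raphson from V/F = 0.5:
  V/F = 0.500: g = -0.2230, g' = -0.701 → V/F = 0.182
  V/F = 0.182: g = 0.0283, g' = -1.010 → V/F = 0.210
  V/F = 0.210: g = 0.0010, g' = -0.944 → V/F = 0.211
Converged at V/F = 0.211.
Compositions from xᵢ = zᵢ/(1+V/F(Kᵢ−1)), yᵢ = Kᵢxᵢ:
  propylene: x = 0.135, y = 0.523
  n-butane: x = 0.375, y = 0.296
  acetaldehyde: x = 0.284, y = 0.124
  n-pentane: x = 0.207, y = 0.057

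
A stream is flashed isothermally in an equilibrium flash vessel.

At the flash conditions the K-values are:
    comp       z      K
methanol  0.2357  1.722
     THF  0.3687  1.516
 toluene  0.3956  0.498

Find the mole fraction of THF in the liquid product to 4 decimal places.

x_THF = 0.2888

Newton–Raphson from V/F = 0.5:
  V/F = 0.5000: g = 0.01113, g' = -0.3061 → V/F = 0.5364
  V/F = 0.5364: g = -0.00008, g' = -0.3108 → V/F = 0.5361
Converged at V/F = 0.5361.
Compositions from xᵢ = zᵢ/(1+V/F(Kᵢ−1)), yᵢ = Kᵢxᵢ:
  methanol: x = 0.1699, y = 0.2926
  THF: x = 0.2888, y = 0.4378
  toluene: x = 0.5413, y = 0.2695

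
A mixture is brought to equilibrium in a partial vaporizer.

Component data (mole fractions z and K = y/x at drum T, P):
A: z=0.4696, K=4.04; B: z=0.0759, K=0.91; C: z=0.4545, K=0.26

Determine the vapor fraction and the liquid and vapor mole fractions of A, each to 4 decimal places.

Let ψ = V/F and solve Σ zᵢ(Kᵢ−1)/(1+ψ(Kᵢ−1)) = 0.
Check two-phase: ΣzᵢKᵢ = 2.0844 > 1 and Σzᵢ/Kᵢ = 1.9477 > 1, so g(0) = 1.0844 > 0 and g(1) = -0.9477 < 0.
Newton–Raphson from ψ = 0.7:
  ψ = 0.7000: g = -0.24868, g' = -1.5155 → ψ = 0.5359
  ψ = 0.5359: g = -0.02157, g' = -1.3120 → ψ = 0.5195
Converged at ψ = 0.5195.
Compositions from xᵢ = zᵢ/(1+ψ(Kᵢ−1)), yᵢ = Kᵢxᵢ:
  A: x = 0.1821, y = 0.7356
  B: x = 0.0796, y = 0.0725
  C: x = 0.7383, y = 0.1920

ψ = 0.5195, x_A = 0.1821, y_A = 0.7356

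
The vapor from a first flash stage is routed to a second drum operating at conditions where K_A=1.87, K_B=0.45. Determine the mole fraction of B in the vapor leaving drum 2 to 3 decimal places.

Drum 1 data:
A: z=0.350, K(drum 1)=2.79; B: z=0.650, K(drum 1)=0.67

Drum 1:
Let ψ₁ = V/F and solve Σ zᵢ(Kᵢ−1)/(1+ψ₁(Kᵢ−1)) = 0.
Feasibility: ΣzᵢKᵢ = 1.412, Σzᵢ/Kᵢ = 1.096 — both > 1, two phases present.
Binary case is linear: z₁(K₁−1)(1+ψ₁(K₂−1)) + z₂(K₂−1)(1+ψ₁(K₁−1)) = 0
⇒ ψ₁ = [z₁(K₁−1)+z₂(K₂−1)] / [−(K₁−1)(K₂−1)] = 0.4120/0.5907 = 0.697
Drum-1 compositions:
  A: x = 0.156, y = 0.434
  B: x = 0.844, y = 0.566
Drum-2 feed = drum-1 vapor: z₂ = (0.4343, 0.5657).
Drum 2:
Binary case is linear: z₁(K₁−1)(1+ψ₂(K₂−1)) + z₂(K₂−1)(1+ψ₂(K₁−1)) = 0
⇒ ψ₂ = [z₁(K₁−1)+z₂(K₂−1)] / [−(K₁−1)(K₂−1)] = 0.0667/0.4785 = 0.139
  A: x = 0.387, y = 0.724
  B: x = 0.613, y = 0.276

y_B (drum 2) = 0.276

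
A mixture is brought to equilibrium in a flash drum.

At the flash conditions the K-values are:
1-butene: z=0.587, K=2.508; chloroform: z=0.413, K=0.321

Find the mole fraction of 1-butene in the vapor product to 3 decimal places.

Material balance + equilibrium reduce to Σ zᵢ(Kᵢ−1)/(1+ψ(Kᵢ−1)) = 0.
g(0) = ΣzᵢKᵢ − 1 = 0.605 and g(1) = 1 − Σzᵢ/Kᵢ = -0.521, so a root lies in (0, 1).
Binary case is linear: z₁(K₁−1)(1+ψ(K₂−1)) + z₂(K₂−1)(1+ψ(K₁−1)) = 0
⇒ ψ = [z₁(K₁−1)+z₂(K₂−1)] / [−(K₁−1)(K₂−1)] = 0.6048/1.0239 = 0.591
Compositions from xᵢ = zᵢ/(1+ψ(Kᵢ−1)), yᵢ = Kᵢxᵢ:
  1-butene: x = 0.310, y = 0.779
  chloroform: x = 0.690, y = 0.221

y_1-butene = 0.779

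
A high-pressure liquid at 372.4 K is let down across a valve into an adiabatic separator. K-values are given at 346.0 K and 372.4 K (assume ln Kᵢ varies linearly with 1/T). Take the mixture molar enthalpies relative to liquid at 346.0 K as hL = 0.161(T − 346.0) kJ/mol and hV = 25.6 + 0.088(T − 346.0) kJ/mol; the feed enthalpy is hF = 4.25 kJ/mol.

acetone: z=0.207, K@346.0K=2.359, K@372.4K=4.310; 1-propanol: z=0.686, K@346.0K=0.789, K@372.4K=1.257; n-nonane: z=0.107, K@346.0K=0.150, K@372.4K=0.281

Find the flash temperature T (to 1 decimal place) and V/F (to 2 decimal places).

Adiabatic flash: solve Rachford–Rice at each trial T, then check hF = ψ·hV(T) + (1−ψ)·hL(T).
  T = 346.0 K: K = (2.359, 0.789, 0.150), RR gives ψ = 0.101, H_out = 2.584 kJ/mol
  T = 372.4 K: K = (4.310, 1.257, 0.281), RR gives ψ = 1.000, H_out = 27.923 kJ/mol
  T = 359.2 K: K = (3.224, 1.004, 0.208), RR gives ψ = 0.685, H_out = 19.005 kJ/mol
  T = 352.6 K: K = (2.766, 0.892, 0.177), RR gives ψ = 0.415, H_out = 11.476 kJ/mol
  T = 349.3 K: K = (2.556, 0.840, 0.163), RR gives ψ = 0.260, H_out = 7.125 kJ/mol
  T = 347.6 K: K = (2.453, 0.813, 0.156), RR gives ψ = 0.179, H_out = 4.807 kJ/mol
Linear interpolation between T = 346.0 (H_out = 2.584) and T = 347.6 (H_out = 4.807) on hF = 4.25 gives T ≈ 347.2 K, at which ψ = 0.16.

T = 347.2 K, V/F = 0.16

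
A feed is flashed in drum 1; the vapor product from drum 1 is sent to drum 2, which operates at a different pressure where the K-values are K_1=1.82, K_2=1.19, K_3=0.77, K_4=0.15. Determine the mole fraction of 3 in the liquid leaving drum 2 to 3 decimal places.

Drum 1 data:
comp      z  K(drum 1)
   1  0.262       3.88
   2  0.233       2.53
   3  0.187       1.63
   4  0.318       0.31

x_3 (drum 2) = 0.215

Drum 1:
Material balance + equilibrium reduce to Σ zᵢ(Kᵢ−1)/(1+ψ₁(Kᵢ−1)) = 0.
Feasibility: ΣzᵢKᵢ = 2.009, Σzᵢ/Kᵢ = 1.300 — both > 1, two phases present.
Newton–Raphson from ψ₁ = 0.55:
  ψ₁ = 0.550: g = 0.2195, g' = -0.920 → ψ₁ = 0.788
  ψ₁ = 0.788: g = -0.0102, g' = -1.077 → ψ₁ = 0.779
Converged at ψ₁ = 0.779.
Drum-1 compositions:
  1: x = 0.081, y = 0.313
  2: x = 0.106, y = 0.269
  3: x = 0.125, y = 0.204
  4: x = 0.687, y = 0.213
Drum-2 feed = drum-1 vapor: z₂ = (0.3134, 0.2690, 0.2045, 0.2131).
Drum 2:
Newton–Raphson from ψ₂ = 0.5:
  ψ₂ = 0.500: g = -0.1392, g' = -0.594 → ψ₂ = 0.265
  ψ₂ = 0.265: g = -0.0243, g' = -0.420 → ψ₂ = 0.208
  ψ₂ = 0.208: g = -0.0006, g' = -0.402 → ψ₂ = 0.206
Converged at ψ₂ = 0.206.
  1: x = 0.268, y = 0.488
  2: x = 0.259, y = 0.308
  3: x = 0.215, y = 0.165
  4: x = 0.258, y = 0.039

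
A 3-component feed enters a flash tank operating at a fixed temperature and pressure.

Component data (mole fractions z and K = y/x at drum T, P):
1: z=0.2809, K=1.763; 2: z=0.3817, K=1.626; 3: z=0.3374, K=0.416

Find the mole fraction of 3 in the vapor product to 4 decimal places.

Rachford–Rice: g(ψ) = Σ zᵢ(Kᵢ−1)/(1+ψ(Kᵢ−1)) = 0.
Check two-phase: ΣzᵢKᵢ = 1.2562 > 1 and Σzᵢ/Kᵢ = 1.2051 > 1, so g(0) = 0.2562 > 0 and g(1) = -0.2051 < 0.
Newton–Raphson from ψ = 0.31:
  ψ = 0.3100: g = 0.13284, g' = -0.3834 → ψ = 0.6564
  ψ = 0.6564: g = -0.00739, g' = -0.4504 → ψ = 0.6400
  ψ = 0.6400: g = -0.00006, g' = -0.4435 → ψ = 0.6399
Converged at ψ = 0.6399.
Compositions from xᵢ = zᵢ/(1+ψ(Kᵢ−1)), yᵢ = Kᵢxᵢ:
  1: x = 0.1887, y = 0.3328
  2: x = 0.2725, y = 0.4431
  3: x = 0.5387, y = 0.2241

y_3 = 0.2241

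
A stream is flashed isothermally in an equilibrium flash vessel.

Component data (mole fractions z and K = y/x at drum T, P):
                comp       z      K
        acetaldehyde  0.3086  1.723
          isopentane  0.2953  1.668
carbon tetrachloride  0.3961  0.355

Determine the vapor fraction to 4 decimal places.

Material balance + equilibrium reduce to Σ zᵢ(Kᵢ−1)/(1+ψ(Kᵢ−1)) = 0.
Check two-phase: ΣzᵢKᵢ = 1.1649 > 1 and Σzᵢ/Kᵢ = 1.4719 > 1, so g(0) = 0.1649 > 0 and g(1) = -0.4719 < 0.
Iterate (Newton) starting at ψ = 0.5:
  ψ = 0.5000: g = -0.06535, g' = -0.5201 → ψ = 0.3743
  ψ = 0.3743: g = -0.00341, g' = -0.4706 → ψ = 0.3671
Converged at ψ = 0.3671.

ψ = 0.3671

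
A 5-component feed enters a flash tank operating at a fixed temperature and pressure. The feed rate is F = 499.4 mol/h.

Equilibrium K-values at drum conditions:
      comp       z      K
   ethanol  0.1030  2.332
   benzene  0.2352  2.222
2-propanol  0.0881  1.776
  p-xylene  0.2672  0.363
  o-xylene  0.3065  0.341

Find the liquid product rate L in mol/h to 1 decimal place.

L = 420.2 mol/h

Let ψ = V/F and solve Σ zᵢ(Kᵢ−1)/(1+ψ(Kᵢ−1)) = 0.
Check two-phase: ΣzᵢKᵢ = 1.1208 > 1 and Σzᵢ/Kᵢ = 1.8345 > 1, so g(0) = 0.1208 > 0 and g(1) = -0.8345 < 0.
Iterate (Newton) starting at ψ = 0.44:
  ψ = 0.4400: g = -0.19658, g' = -0.7240 → ψ = 0.1685
  ψ = 0.1685: g = -0.00703, g' = -0.7094 → ψ = 0.1586
Converged at ψ = 0.1586.
Then V = ψ·F = 0.1586·499.4 = 79.2 mol/h and L = F − V = 420.2 mol/h.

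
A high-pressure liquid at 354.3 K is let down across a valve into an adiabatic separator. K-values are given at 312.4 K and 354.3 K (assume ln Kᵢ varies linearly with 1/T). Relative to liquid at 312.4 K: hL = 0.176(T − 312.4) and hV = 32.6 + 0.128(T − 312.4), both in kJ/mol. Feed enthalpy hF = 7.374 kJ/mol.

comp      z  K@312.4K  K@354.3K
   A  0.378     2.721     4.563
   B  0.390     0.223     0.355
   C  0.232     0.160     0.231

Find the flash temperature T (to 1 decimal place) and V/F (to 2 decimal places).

Adiabatic flash: solve Rachford–Rice at each trial T, then check hF = ψ·hV(T) + (1−ψ)·hL(T).
  T = 312.4 K: K = (2.721, 0.223, 0.160), RR gives ψ = 0.111, H_out = 3.610 kJ/mol
  T = 354.3 K: K = (4.563, 0.355, 0.231), RR gives ψ = 0.371, H_out = 18.718 kJ/mol
  T = 333.4 K: K = (3.584, 0.286, 0.195), RR gives ψ = 0.264, H_out = 12.035 kJ/mol
  T = 322.9 K: K = (3.137, 0.253, 0.177), RR gives ψ = 0.196, H_out = 8.151 kJ/mol
  T = 317.6 K: K = (2.923, 0.238, 0.168), RR gives ψ = 0.156, H_out = 5.963 kJ/mol
  T = 320.2 K: K = (3.027, 0.245, 0.173), RR gives ψ = 0.176, H_out = 7.060 kJ/mol
  T = 321.5 K: K = (3.079, 0.249, 0.175), RR gives ψ = 0.186, H_out = 7.591 kJ/mol
Linear interpolation between T = 320.2 (H_out = 7.060) and T = 321.5 (H_out = 7.591) on hF = 7.374 gives T ≈ 321.0 K, at which ψ = 0.18.

T = 321.0 K, V/F = 0.18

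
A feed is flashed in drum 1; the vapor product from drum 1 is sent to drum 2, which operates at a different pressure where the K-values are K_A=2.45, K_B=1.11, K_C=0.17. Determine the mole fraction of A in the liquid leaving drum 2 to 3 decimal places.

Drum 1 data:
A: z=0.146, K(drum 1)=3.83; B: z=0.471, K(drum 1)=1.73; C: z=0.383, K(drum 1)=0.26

x_A (drum 2) = 0.129

Drum 1:
Material balance + equilibrium reduce to Σ zᵢ(Kᵢ−1)/(1+ψ₁(Kᵢ−1)) = 0.
Check two-phase: ΣzᵢKᵢ = 1.474 > 1 and Σzᵢ/Kᵢ = 1.783 > 1, so g(0) = 0.474 > 0 and g(1) = -0.783 < 0.
Newton–Raphson from ψ₁ = 0.68:
  ψ₁ = 0.680: g = -0.1994, g' = -1.099 → ψ₁ = 0.498
  ψ₁ = 0.498: g = -0.0256, g' = -0.863 → ψ₁ = 0.469
Converged at ψ₁ = 0.469.
Drum-1 compositions:
  A: x = 0.063, y = 0.240
  B: x = 0.351, y = 0.607
  C: x = 0.586, y = 0.152
Drum-2 feed = drum-1 vapor: z₂ = (0.2404, 0.6072, 0.1524).
Drum 2:
Let ψ₂ = V/F and solve Σ zᵢ(Kᵢ−1)/(1+ψ₂(Kᵢ−1)) = 0.
g(0) = ΣzᵢKᵢ − 1 = 0.289 and g(1) = 1 − Σzᵢ/Kᵢ = -0.542, so a root lies in (0, 1).
Iterate (Newton) starting at ψ₂ = 0.62:
  ψ₂ = 0.620: g = -0.0146, g' = -0.592 → ψ₂ = 0.595
Converged at ψ₂ = 0.595.
  A: x = 0.129, y = 0.316
  B: x = 0.570, y = 0.633
  C: x = 0.301, y = 0.051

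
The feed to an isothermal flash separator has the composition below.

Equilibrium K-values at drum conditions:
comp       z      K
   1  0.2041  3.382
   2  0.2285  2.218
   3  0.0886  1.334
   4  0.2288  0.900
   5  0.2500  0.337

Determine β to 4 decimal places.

β = 0.7341

Newton iteration, β⁰ = 0.5:
  β = 0.5000: g = 0.14820, g' = -0.6279 → β = 0.7360
  β = 0.7360: g = -0.00133, g' = -0.6752 → β = 0.7341
Converged at β = 0.7341.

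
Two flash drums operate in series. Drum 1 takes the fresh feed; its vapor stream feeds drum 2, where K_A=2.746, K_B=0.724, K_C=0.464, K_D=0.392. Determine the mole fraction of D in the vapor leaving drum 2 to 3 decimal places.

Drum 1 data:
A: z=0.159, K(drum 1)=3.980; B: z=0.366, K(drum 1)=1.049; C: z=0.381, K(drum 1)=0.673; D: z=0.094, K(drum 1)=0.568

y_D (drum 2) = 0.030

Drum 1:
Let ψ₁ = V/F and solve Σ zᵢ(Kᵢ−1)/(1+ψ₁(Kᵢ−1)) = 0.
Check two-phase: ΣzᵢKᵢ = 1.327 > 1 and Σzᵢ/Kᵢ = 1.120 > 1, so g(0) = 0.327 > 0 and g(1) = -0.120 < 0.
Iterate (Newton) starting at ψ₁ = 0.48:
  ψ₁ = 0.480: g = 0.0135, g' = -0.325 → ψ₁ = 0.521
  ψ₁ = 0.521: g = 0.0004, g' = -0.306 → ψ₁ = 0.523
Converged at ψ₁ = 0.523.
Drum-1 compositions:
  A: x = 0.062, y = 0.247
  B: x = 0.357, y = 0.374
  C: x = 0.460, y = 0.309
  D: x = 0.121, y = 0.069
Drum-2 feed = drum-1 vapor: z₂ = (0.2474, 0.3743, 0.3093, 0.0690).
Drum 2:
Let ψ₂ = V/F and solve Σ zᵢ(Kᵢ−1)/(1+ψ₂(Kᵢ−1)) = 0.
Check two-phase: ΣzᵢKᵢ = 1.121 > 1 and Σzᵢ/Kᵢ = 1.450 > 1, so g(0) = 0.121 > 0 and g(1) = -0.450 < 0.
Newton iteration, ψ₂⁰ = 0.5:
  ψ₂ = 0.500: g = -0.1759, g' = -0.472 → ψ₂ = 0.127
  ψ₂ = 0.127: g = 0.0231, g' = -0.668 → ψ₂ = 0.162
  ψ₂ = 0.162: g = 0.0007, g' = -0.628 → ψ₂ = 0.163
Converged at ψ₂ = 0.163.
  A: x = 0.193, y = 0.529
  B: x = 0.392, y = 0.284
  C: x = 0.339, y = 0.157
  D: x = 0.077, y = 0.030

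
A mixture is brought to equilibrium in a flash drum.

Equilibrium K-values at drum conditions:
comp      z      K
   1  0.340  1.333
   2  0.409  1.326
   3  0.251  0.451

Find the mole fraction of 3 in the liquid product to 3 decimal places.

Material balance + equilibrium reduce to Σ zᵢ(Kᵢ−1)/(1+V/F(Kᵢ−1)) = 0.
g(0) = ΣzᵢKᵢ − 1 = 0.109 and g(1) = 1 − Σzᵢ/Kᵢ = -0.120, so a root lies in (0, 1).
Newton iteration, V/F⁰ = 0.5:
  V/F = 0.500: g = 0.0218, g' = -0.204 → V/F = 0.607
  V/F = 0.607: g = -0.0012, g' = -0.227 → V/F = 0.602
Converged at V/F = 0.602.
Compositions from xᵢ = zᵢ/(1+V/F(Kᵢ−1)), yᵢ = Kᵢxᵢ:
  1: x = 0.283, y = 0.378
  2: x = 0.342, y = 0.453
  3: x = 0.375, y = 0.169

x_3 = 0.375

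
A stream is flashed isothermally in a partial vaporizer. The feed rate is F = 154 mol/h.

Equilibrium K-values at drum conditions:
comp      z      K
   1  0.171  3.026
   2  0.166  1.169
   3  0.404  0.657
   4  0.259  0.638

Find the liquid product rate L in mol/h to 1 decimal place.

L = 114.7 mol/h

Let ψ = V/F and solve Σ zᵢ(Kᵢ−1)/(1+ψ(Kᵢ−1)) = 0.
Feasibility: ΣzᵢKᵢ = 1.142, Σzᵢ/Kᵢ = 1.219 — both > 1, two phases present.
Newton iteration, ψ⁰ = 0.5:
  ψ = 0.500: g = -0.0838, g' = -0.297 → ψ = 0.218
  ψ = 0.218: g = 0.0158, g' = -0.438 → ψ = 0.254
  ψ = 0.254: g = 0.0005, g' = -0.408 → ψ = 0.255
Converged at ψ = 0.255.
Then V = ψ·F = 0.2554·154 = 39.3 mol/h and L = F − V = 114.7 mol/h.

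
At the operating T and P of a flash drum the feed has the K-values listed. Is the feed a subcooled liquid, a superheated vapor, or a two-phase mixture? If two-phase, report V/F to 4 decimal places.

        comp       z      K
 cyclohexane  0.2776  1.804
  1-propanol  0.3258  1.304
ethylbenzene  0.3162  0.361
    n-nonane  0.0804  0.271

two-phase, V/F = 0.1621

ΣzᵢKᵢ = 1.0616; Σzᵢ/Kᵢ = 1.5763.
Both exceed 1, so a two-phase solution exists.
Material balance + equilibrium reduce to Σ zᵢ(Kᵢ−1)/(1+ψ(Kᵢ−1)) = 0.
Newton iteration, ψ⁰ = 0.3:
  ψ = 0.3000: g = -0.05441, g' = -0.4094 → ψ = 0.1671
  ψ = 0.1671: g = -0.00194, g' = -0.3840 → ψ = 0.1621
Converged at ψ = 0.1621.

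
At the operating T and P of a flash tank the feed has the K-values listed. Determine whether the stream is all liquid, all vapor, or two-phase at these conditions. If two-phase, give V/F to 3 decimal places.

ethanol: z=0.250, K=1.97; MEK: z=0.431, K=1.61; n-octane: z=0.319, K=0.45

two-phase, V/F = 0.800

ΣzᵢKᵢ = 1.330; Σzᵢ/Kᵢ = 1.103.
Both exceed 1, so a two-phase solution exists.
Let ψ = V/F and solve Σ zᵢ(Kᵢ−1)/(1+ψ(Kᵢ−1)) = 0.
Newton–Raphson from ψ = 0.37:
  ψ = 0.370: g = 0.1727, g' = -0.386 → ψ = 0.817
  ψ = 0.817: g = -0.0079, g' = -0.463 → ψ = 0.800
Converged at ψ = 0.800.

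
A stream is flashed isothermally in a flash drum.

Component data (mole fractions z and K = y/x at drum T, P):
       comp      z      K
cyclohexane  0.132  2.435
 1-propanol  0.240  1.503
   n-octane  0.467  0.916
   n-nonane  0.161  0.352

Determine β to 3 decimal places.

Let β = V/F and solve Σ zᵢ(Kᵢ−1)/(1+β(Kᵢ−1)) = 0.
Check two-phase: ΣzᵢKᵢ = 1.167 > 1 and Σzᵢ/Kᵢ = 1.181 > 1, so g(0) = 0.167 > 0 and g(1) = -0.181 < 0.
Iterate (Newton) starting at β = 0.46:
  β = 0.460: g = 0.0227, g' = -0.279 → β = 0.541
  β = 0.541: g = -0.0003, g' = -0.288 → β = 0.540
Converged at β = 0.540.

β = 0.540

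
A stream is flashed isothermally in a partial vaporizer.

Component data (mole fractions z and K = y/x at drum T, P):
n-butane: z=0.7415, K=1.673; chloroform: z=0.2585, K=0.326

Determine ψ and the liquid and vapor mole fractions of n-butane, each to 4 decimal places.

ψ = 0.7160, x_n-butane = 0.5004, y_n-butane = 0.8371

Let ψ = V/F and solve Σ zᵢ(Kᵢ−1)/(1+ψ(Kᵢ−1)) = 0.
Feasibility: ΣzᵢKᵢ = 1.3248, Σzᵢ/Kᵢ = 1.2362 — both > 1, two phases present.
Newton–Raphson from ψ = 0.33:
  ψ = 0.3300: g = 0.18428, g' = -0.4191 → ψ = 0.7697
  ψ = 0.7697: g = -0.03332, g' = -0.6528 → ψ = 0.7187
  ψ = 0.7187: g = -0.00155, g' = -0.5943 → ψ = 0.7161
Converged at ψ = 0.7160.
Compositions from xᵢ = zᵢ/(1+ψ(Kᵢ−1)), yᵢ = Kᵢxᵢ:
  n-butane: x = 0.5004, y = 0.8371
  chloroform: x = 0.4996, y = 0.1629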